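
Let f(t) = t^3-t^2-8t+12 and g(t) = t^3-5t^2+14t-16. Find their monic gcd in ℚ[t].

t-2

Apply the Euclidean algorithm:
  t^3-t^2-8t+12 = (t^3-5t^2+14t-16) + (4t^2-22t+28)
  t^3-5t^2+14t-16 = ((1/4)t+1/8)(4t^2-22t+28) + ((39/4)t-39/2)
  4t^2-22t+28 = ((16/39)t-56/39)((39/4)t-39/2) + (0)
Last nonzero remainder: (39/4)t-39/2. Dividing through by 39/4 gives the monic gcd t-2.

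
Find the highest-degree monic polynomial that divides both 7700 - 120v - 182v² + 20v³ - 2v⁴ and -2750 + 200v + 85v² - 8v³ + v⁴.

Euclidean algorithm in ℚ[v]:
  -2v⁴ + 20v³ - 182v² - 120v + 7700 = (-2)(v⁴ - 8v³ + 85v² + 200v - 2750) + (4v³ - 12v² + 280v + 2200)
  v⁴ - 8v³ + 85v² + 200v - 2750 = ((1/4)v - 5/4)(4v³ - 12v² + 280v + 2200) + (0)
Last nonzero remainder: 4v³ - 12v² + 280v + 2200. Dividing through by 4 gives the monic gcd v³ - 3v² + 70v + 550.

550 + 70v - 3v² + v³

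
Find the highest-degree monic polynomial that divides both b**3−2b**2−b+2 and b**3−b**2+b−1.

b−1

By polynomial division,
  b**3−2b**2−b+2 = (b**3−b**2+b−1) + (−b**2−2b+3)
  b**3−b**2+b−1 = (−b+3)(−b**2−2b+3) + (10b−10)
  −b**2−2b+3 = (−(1/10)b−3/10)(10b−10) + (0)
Last nonzero remainder: 10b−10. Dividing through by 10 gives the monic gcd b−1.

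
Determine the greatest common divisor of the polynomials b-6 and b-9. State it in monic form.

1

Apply the Euclidean algorithm:
  b-6 = (b-9) + (3)
  b-9 = ((1/3)b-3)(3) + (0)
The last nonzero remainder is the constant 3, so the polynomials are coprime and gcd = 1.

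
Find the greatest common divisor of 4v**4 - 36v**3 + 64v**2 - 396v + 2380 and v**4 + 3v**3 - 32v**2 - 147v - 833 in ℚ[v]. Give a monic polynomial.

v**3 - 4v**2 - 4v - 119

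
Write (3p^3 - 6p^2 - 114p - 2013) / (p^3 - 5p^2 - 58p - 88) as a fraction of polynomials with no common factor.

(3p^2 + 27p + 183)/(p^2 + 6p + 8)

Apply the Euclidean algorithm:
  3p^3 - 6p^2 - 114p - 2013 = (3)(p^3 - 5p^2 - 58p - 88) + (9p^2 + 60p - 1749)
  p^3 - 5p^2 - 58p - 88 = ((1/9)p - 35/27)(9p^2 + 60p - 1749) + ((1927/9)p - 21197/9)
  9p^2 + 60p - 1749 = ((81/1927)p + 1431/1927)((1927/9)p - 21197/9) + (0)
Last nonzero remainder: (1927/9)p - 21197/9. Dividing through by 1927/9 gives the monic gcd p - 11.
Cancel p - 11 from numerator and denominator to get the reduced form.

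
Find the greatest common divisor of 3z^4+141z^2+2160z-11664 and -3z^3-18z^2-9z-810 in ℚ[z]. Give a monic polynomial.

z+9

Euclidean algorithm in ℚ[z]:
  3z^4+141z^2+2160z-11664 = (-z+6)(-3z^3-18z^2-9z-810) + (240z^2+1404z-6804)
  -3z^3-18z^2-9z-810 = (-(1/80)z-3/1600)(240z^2+1404z-6804) + (-(36567/400)z-329103/400)
  240z^2+1404z-6804 = (-(32000/12189)z+33600/4063)(-(36567/400)z-329103/400) + (0)
Last nonzero remainder: -(36567/400)z-329103/400. Dividing through by -36567/400 gives the monic gcd z+9.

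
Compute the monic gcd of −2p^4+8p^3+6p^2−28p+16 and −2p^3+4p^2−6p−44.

p+2

Apply the Euclidean algorithm:
  −2p^4+8p^3+6p^2−28p+16 = (p−2)(−2p^3+4p^2−6p−44) + (20p^2+4p−72)
  −2p^3+4p^2−6p−44 = (−(1/10)p+11/50)(20p^2+4p−72) + (−(352/25)p−704/25)
  20p^2+4p−72 = (−(125/88)p+225/88)(−(352/25)p−704/25) + (0)
Last nonzero remainder: −(352/25)p−704/25. Dividing through by −352/25 gives the monic gcd p+2.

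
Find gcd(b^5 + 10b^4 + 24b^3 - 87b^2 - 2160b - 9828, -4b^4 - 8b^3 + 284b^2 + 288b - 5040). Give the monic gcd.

Apply the Euclidean algorithm:
  b^5 + 10b^4 + 24b^3 - 87b^2 - 2160b - 9828 = (-(1/4)b - 2)(-4b^4 - 8b^3 + 284b^2 + 288b - 5040) + (79b^3 + 553b^2 - 2844b - 19908)
  -4b^4 - 8b^3 + 284b^2 + 288b - 5040 = (-(4/79)b + 20/79)(79b^3 + 553b^2 - 2844b - 19908) + (0)
Last nonzero remainder: 79b^3 + 553b^2 - 2844b - 19908. Dividing through by 79 gives the monic gcd b^3 + 7b^2 - 36b - 252.

b^3 + 7b^2 - 36b - 252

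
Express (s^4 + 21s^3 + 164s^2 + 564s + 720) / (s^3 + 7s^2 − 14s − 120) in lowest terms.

Repeated division with remainder:
  s^4 + 21s^3 + 164s^2 + 564s + 720 = (s + 14)(s^3 + 7s^2 − 14s − 120) + (80s^2 + 880s + 2400)
  s^3 + 7s^2 − 14s − 120 = ((1/80)s − 1/20)(80s^2 + 880s + 2400) + (0)
Last nonzero remainder: 80s^2 + 880s + 2400. Dividing through by 80 gives the monic gcd s^2 + 11s + 30.
Cancel s^2 + 11s + 30 from numerator and denominator to get the reduced form.

(s^2 + 10s + 24)/(s − 4)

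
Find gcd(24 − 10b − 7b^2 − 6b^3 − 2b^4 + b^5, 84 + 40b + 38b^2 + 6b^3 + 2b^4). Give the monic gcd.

3 + b + b^2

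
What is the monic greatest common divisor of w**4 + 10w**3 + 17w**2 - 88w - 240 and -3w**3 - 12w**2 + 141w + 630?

w + 5

Repeated division with remainder:
  w**4 + 10w**3 + 17w**2 - 88w - 240 = (-(1/3)w - 2)(-3w**3 - 12w**2 + 141w + 630) + (40w**2 + 404w + 1020)
  -3w**3 - 12w**2 + 141w + 630 = (-(3/40)w + 183/400)(40w**2 + 404w + 1020) + ((3267/100)w + 3267/20)
  40w**2 + 404w + 1020 = ((4000/3267)w + 6800/1089)((3267/100)w + 3267/20) + (0)
Last nonzero remainder: (3267/100)w + 3267/20. Dividing through by 3267/100 gives the monic gcd w + 5.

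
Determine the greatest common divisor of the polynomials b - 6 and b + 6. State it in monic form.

1

By polynomial division,
  b - 6 = (b + 6) + (-12)
  b + 6 = (-(1/12)b - 1/2)(-12) + (0)
The last nonzero remainder is the constant -12, so the polynomials are coprime and gcd = 1.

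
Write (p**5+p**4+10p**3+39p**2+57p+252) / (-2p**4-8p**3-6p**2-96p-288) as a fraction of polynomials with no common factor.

(-p**2-p-7)/(2p+8)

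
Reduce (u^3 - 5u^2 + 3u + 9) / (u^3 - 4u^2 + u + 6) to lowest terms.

Apply the Euclidean algorithm:
  u^3 - 5u^2 + 3u + 9 = (u^3 - 4u^2 + u + 6) + (-u^2 + 2u + 3)
  u^3 - 4u^2 + u + 6 = (-u + 2)(-u^2 + 2u + 3) + (0)
Last nonzero remainder: -u^2 + 2u + 3. Dividing through by -1 gives the monic gcd u^2 - 2u - 3.
Cancel u^2 - 2u - 3 from numerator and denominator to get the reduced form.

(u - 3)/(u - 2)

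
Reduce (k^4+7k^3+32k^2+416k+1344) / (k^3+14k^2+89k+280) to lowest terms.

(k^3+32k+192)/(k^2+7k+40)

Repeated division with remainder:
  k^4+7k^3+32k^2+416k+1344 = (k-7)(k^3+14k^2+89k+280) + (41k^2+759k+3304)
  k^3+14k^2+89k+280 = ((1/41)k-185/1681)(41k^2+759k+3304) + ((154560/1681)k+1081920/1681)
  41k^2+759k+3304 = ((68921/154560)k+99179/19320)((154560/1681)k+1081920/1681) + (0)
Last nonzero remainder: (154560/1681)k+1081920/1681. Dividing through by 154560/1681 gives the monic gcd k+7.
Cancel k+7 from numerator and denominator to get the reduced form.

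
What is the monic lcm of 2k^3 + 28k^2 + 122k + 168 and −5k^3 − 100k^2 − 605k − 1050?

k^4 + 24k^3 + 201k^2 + 694k + 840

Euclidean algorithm in ℚ[k]:
  2k^3 + 28k^2 + 122k + 168 = (−2/5)(−5k^3 − 100k^2 − 605k − 1050) + (−12k^2 − 120k − 252)
  −5k^3 − 100k^2 − 605k − 1050 = ((5/12)k + 25/6)(−12k^2 − 120k − 252) + (0)
Last nonzero remainder: −12k^2 − 120k − 252. Dividing through by −12 gives the monic gcd k^2 + 10k + 21.
Then lcm(f, g) = f·g / gcd(f, g); expanding and making the result monic gives the answer.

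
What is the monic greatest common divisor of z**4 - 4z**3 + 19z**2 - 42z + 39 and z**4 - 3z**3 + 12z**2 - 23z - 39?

z**2 - z + 13

By polynomial division,
  z**4 - 4z**3 + 19z**2 - 42z + 39 = (z**4 - 3z**3 + 12z**2 - 23z - 39) + (-z**3 + 7z**2 - 19z + 78)
  z**4 - 3z**3 + 12z**2 - 23z - 39 = (-z - 4)(-z**3 + 7z**2 - 19z + 78) + (21z**2 - 21z + 273)
  -z**3 + 7z**2 - 19z + 78 = (-(1/21)z + 2/7)(21z**2 - 21z + 273) + (0)
Last nonzero remainder: 21z**2 - 21z + 273. Dividing through by 21 gives the monic gcd z**2 - z + 13.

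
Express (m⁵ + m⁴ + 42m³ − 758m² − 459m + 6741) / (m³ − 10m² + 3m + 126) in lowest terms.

(m³ + 5m² + 83m − 321)/(m − 6)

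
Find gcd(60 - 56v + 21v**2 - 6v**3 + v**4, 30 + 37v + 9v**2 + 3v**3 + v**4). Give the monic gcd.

Apply the Euclidean algorithm:
  v**4 - 6v**3 + 21v**2 - 56v + 60 = (v**4 + 3v**3 + 9v**2 + 37v + 30) + (-9v**3 + 12v**2 - 93v + 30)
  v**4 + 3v**3 + 9v**2 + 37v + 30 = (-(1/9)v - 13/27)(-9v**3 + 12v**2 - 93v + 30) + ((40/9)v**2 - (40/9)v + 400/9)
  -9v**3 + 12v**2 - 93v + 30 = (-(81/40)v + 27/40)((40/9)v**2 - (40/9)v + 400/9) + (0)
Last nonzero remainder: (40/9)v**2 - (40/9)v + 400/9. Dividing through by 40/9 gives the monic gcd v**2 - v + 10.

10 - v + v**2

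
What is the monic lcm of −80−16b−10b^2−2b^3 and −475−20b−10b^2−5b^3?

760+32b+111b^2+12b^3+2b^4+b^5

Euclidean algorithm in ℚ[b]:
  −2b^3−10b^2−16b−80 = (2/5)(−5b^3−10b^2−20b−475) + (−6b^2−8b+110)
  −5b^3−10b^2−20b−475 = ((5/6)b+5/9)(−6b^2−8b+110) + (−(965/9)b−4825/9)
  −6b^2−8b+110 = ((54/965)b−198/965)(−(965/9)b−4825/9) + (0)
Last nonzero remainder: −(965/9)b−4825/9. Dividing through by −965/9 gives the monic gcd b+5.
Then lcm(f, g) = f·g / gcd(f, g); expanding and making the result monic gives the answer.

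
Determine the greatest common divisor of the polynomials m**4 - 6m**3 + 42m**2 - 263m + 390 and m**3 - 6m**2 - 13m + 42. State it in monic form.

m - 2

Apply the Euclidean algorithm:
  m**4 - 6m**3 + 42m**2 - 263m + 390 = (m)(m**3 - 6m**2 - 13m + 42) + (55m**2 - 305m + 390)
  m**3 - 6m**2 - 13m + 42 = ((1/55)m - 1/121)(55m**2 - 305m + 390) + (-(2736/121)m + 5472/121)
  55m**2 - 305m + 390 = (-(6655/2736)m + 7865/912)(-(2736/121)m + 5472/121) + (0)
Last nonzero remainder: -(2736/121)m + 5472/121. Dividing through by -2736/121 gives the monic gcd m - 2.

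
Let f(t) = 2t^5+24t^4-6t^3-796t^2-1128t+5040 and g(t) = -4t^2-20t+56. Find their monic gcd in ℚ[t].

By polynomial division,
  2t^5+24t^4-6t^3-796t^2-1128t+5040 = (-(1/2)t^3-(7/2)t^2+12t+90)(-4t^2-20t+56) + (0)
Last nonzero remainder: -4t^2-20t+56. Dividing through by -4 gives the monic gcd t^2+5t-14.

t^2+5t-14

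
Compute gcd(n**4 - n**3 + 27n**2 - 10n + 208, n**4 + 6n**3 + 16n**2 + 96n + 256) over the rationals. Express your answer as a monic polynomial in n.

Apply the Euclidean algorithm:
  n**4 - n**3 + 27n**2 - 10n + 208 = (n**4 + 6n**3 + 16n**2 + 96n + 256) + (-7n**3 + 11n**2 - 106n - 48)
  n**4 + 6n**3 + 16n**2 + 96n + 256 = (-(1/7)n - 53/49)(-7n**3 + 11n**2 - 106n - 48) + ((625/49)n**2 - (1250/49)n + 10000/49)
  -7n**3 + 11n**2 - 106n - 48 = (-(343/625)n - 147/625)((625/49)n**2 - (1250/49)n + 10000/49) + (0)
Last nonzero remainder: (625/49)n**2 - (1250/49)n + 10000/49. Dividing through by 625/49 gives the monic gcd n**2 - 2n + 16.

n**2 - 2n + 16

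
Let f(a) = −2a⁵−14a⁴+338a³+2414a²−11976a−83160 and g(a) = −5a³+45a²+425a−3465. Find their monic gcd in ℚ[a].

By polynomial division,
  −2a⁵−14a⁴+338a³+2414a²−11976a−83160 = ((2/5)a²+(32/5)a+24)(−5a³+45a²+425a−3465) + (0)
Last nonzero remainder: −5a³+45a²+425a−3465. Dividing through by −5 gives the monic gcd a³−9a²−85a+693.

a³−9a²−85a+693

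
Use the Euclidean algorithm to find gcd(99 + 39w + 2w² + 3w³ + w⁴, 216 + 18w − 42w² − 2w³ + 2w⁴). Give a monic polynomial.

9 + 6w + w²

Repeated division with remainder:
  w⁴ + 3w³ + 2w² + 39w + 99 = (1/2)(2w⁴ − 2w³ − 42w² + 18w + 216) + (4w³ + 23w² + 30w − 9)
  2w⁴ − 2w³ − 42w² + 18w + 216 = ((1/2)w − 27/8)(4w³ + 23w² + 30w − 9) + ((165/8)w² + (495/4)w + 1485/8)
  4w³ + 23w² + 30w − 9 = ((32/165)w − 8/165)((165/8)w² + (495/4)w + 1485/8) + (0)
Last nonzero remainder: (165/8)w² + (495/4)w + 1485/8. Dividing through by 165/8 gives the monic gcd w² + 6w + 9.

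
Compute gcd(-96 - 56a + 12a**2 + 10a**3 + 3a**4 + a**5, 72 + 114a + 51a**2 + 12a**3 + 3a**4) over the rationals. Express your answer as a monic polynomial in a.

24 + 14a + 3a**2 + a**3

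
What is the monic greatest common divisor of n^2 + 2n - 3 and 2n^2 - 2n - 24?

Apply the Euclidean algorithm:
  n^2 + 2n - 3 = (1/2)(2n^2 - 2n - 24) + (3n + 9)
  2n^2 - 2n - 24 = ((2/3)n - 8/3)(3n + 9) + (0)
Last nonzero remainder: 3n + 9. Dividing through by 3 gives the monic gcd n + 3.

n + 3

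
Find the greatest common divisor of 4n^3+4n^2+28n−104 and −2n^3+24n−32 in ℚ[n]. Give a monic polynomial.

Apply the Euclidean algorithm:
  4n^3+4n^2+28n−104 = (−2)(−2n^3+24n−32) + (4n^2+76n−168)
  −2n^3+24n−32 = (−(1/2)n+19/2)(4n^2+76n−168) + (−782n+1564)
  4n^2+76n−168 = (−(2/391)n−42/391)(−782n+1564) + (0)
Last nonzero remainder: −782n+1564. Dividing through by −782 gives the monic gcd n−2.

n−2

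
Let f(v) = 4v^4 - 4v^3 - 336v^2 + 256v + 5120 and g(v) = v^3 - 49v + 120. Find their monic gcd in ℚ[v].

v^2 + 3v - 40

Apply the Euclidean algorithm:
  4v^4 - 4v^3 - 336v^2 + 256v + 5120 = (4v - 4)(v^3 - 49v + 120) + (-140v^2 - 420v + 5600)
  v^3 - 49v + 120 = (-(1/140)v + 3/140)(-140v^2 - 420v + 5600) + (0)
Last nonzero remainder: -140v^2 - 420v + 5600. Dividing through by -140 gives the monic gcd v^2 + 3v - 40.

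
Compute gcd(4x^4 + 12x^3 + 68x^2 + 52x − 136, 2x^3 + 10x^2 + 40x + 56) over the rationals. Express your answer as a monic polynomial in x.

Repeated division with remainder:
  4x^4 + 12x^3 + 68x^2 + 52x − 136 = (2x − 4)(2x^3 + 10x^2 + 40x + 56) + (28x^2 + 100x + 88)
  2x^3 + 10x^2 + 40x + 56 = ((1/14)x + 5/49)(28x^2 + 100x + 88) + ((1152/49)x + 2304/49)
  28x^2 + 100x + 88 = ((343/288)x + 539/288)((1152/49)x + 2304/49) + (0)
Last nonzero remainder: (1152/49)x + 2304/49. Dividing through by 1152/49 gives the monic gcd x + 2.

x + 2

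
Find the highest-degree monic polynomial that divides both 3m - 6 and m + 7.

1

Apply the Euclidean algorithm:
  3m - 6 = (3)(m + 7) + (-27)
  m + 7 = (-(1/27)m - 7/27)(-27) + (0)
The last nonzero remainder is the constant -27, so the polynomials are coprime and gcd = 1.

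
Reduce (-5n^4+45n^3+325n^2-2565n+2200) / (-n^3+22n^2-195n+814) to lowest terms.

(5n^3+10n^2-215n+200)/(n^2-11n+74)

Euclidean algorithm in ℚ[n]:
  -5n^4+45n^3+325n^2-2565n+2200 = (5n+65)(-n^3+22n^2-195n+814) + (-130n^2+6040n-50710)
  -n^3+22n^2-195n+814 = ((1/130)n+159/845)(-130n^2+6040n-50710) + (-(159104/169)n+1750144/169)
  -130n^2+6040n-50710 = ((10985/79552)n-389545/79552)(-(159104/169)n+1750144/169) + (0)
Last nonzero remainder: -(159104/169)n+1750144/169. Dividing through by -159104/169 gives the monic gcd n-11.
Cancel n-11 from numerator and denominator to get the reduced form.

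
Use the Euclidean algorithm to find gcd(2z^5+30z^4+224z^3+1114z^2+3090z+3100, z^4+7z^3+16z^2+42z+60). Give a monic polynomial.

Euclidean algorithm in ℚ[z]:
  2z^5+30z^4+224z^3+1114z^2+3090z+3100 = (2z+16)(z^4+7z^3+16z^2+42z+60) + (80z^3+774z^2+2298z+2140)
  z^4+7z^3+16z^2+42z+60 = ((1/80)z−107/3200)(80z^3+774z^2+2298z+2140) + ((21049/1600)z^2+(147343/1600)z+21049/160)
  80z^3+774z^2+2298z+2140 = ((128000/21049)z+342400/21049)((21049/1600)z^2+(147343/1600)z+21049/160) + (0)
Last nonzero remainder: (21049/1600)z^2+(147343/1600)z+21049/160. Dividing through by 21049/1600 gives the monic gcd z^2+7z+10.

z^2+7z+10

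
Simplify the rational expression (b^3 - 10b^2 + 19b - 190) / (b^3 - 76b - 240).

By polynomial division,
  b^3 - 10b^2 + 19b - 190 = (b^3 - 76b - 240) + (-10b^2 + 95b + 50)
  b^3 - 76b - 240 = (-(1/10)b - 19/20)(-10b^2 + 95b + 50) + ((77/4)b - 385/2)
  -10b^2 + 95b + 50 = (-(40/77)b - 20/77)((77/4)b - 385/2) + (0)
Last nonzero remainder: (77/4)b - 385/2. Dividing through by 77/4 gives the monic gcd b - 10.
Cancel b - 10 from numerator and denominator to get the reduced form.

(b^2 + 19)/(b^2 + 10b + 24)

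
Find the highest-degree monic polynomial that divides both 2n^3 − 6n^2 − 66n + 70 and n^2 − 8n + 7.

Apply the Euclidean algorithm:
  2n^3 − 6n^2 − 66n + 70 = (2n + 10)(n^2 − 8n + 7) + (0)
The last nonzero remainder n^2 − 8n + 7 is already monic.

n^2 − 8n + 7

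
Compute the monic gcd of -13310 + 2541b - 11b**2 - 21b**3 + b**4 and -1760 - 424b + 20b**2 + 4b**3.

-110 + b + b**2

Euclidean algorithm in ℚ[b]:
  b**4 - 21b**3 - 11b**2 + 2541b - 13310 = ((1/4)b - 13/2)(4b**3 + 20b**2 - 424b - 1760) + (225b**2 + 225b - 24750)
  4b**3 + 20b**2 - 424b - 1760 = ((4/225)b + 16/225)(225b**2 + 225b - 24750) + (0)
Last nonzero remainder: 225b**2 + 225b - 24750. Dividing through by 225 gives the monic gcd b**2 + b - 110.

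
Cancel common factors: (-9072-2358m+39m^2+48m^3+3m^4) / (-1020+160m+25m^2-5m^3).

(1512+141m-30m^2-3m^3)/(170-55m+5m^2)

Repeated division with remainder:
  3m^4+48m^3+39m^2-2358m-9072 = (-(3/5)m-63/5)(-5m^3+25m^2+160m-1020) + (450m^2-954m-21924)
  -5m^3+25m^2+160m-1020 = (-(1/90)m+4/125)(450m^2-954m-21924) + (-(6634/125)m-39804/125)
  450m^2-954m-21924 = (-(28125/3317)m+228375/3317)(-(6634/125)m-39804/125) + (0)
Last nonzero remainder: -(6634/125)m-39804/125. Dividing through by -6634/125 gives the monic gcd m+6.
Cancel m+6 from numerator and denominator to get the reduced form.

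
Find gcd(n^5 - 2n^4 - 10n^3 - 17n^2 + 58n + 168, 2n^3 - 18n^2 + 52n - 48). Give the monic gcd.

n^2 - 7n + 12

Apply the Euclidean algorithm:
  n^5 - 2n^4 - 10n^3 - 17n^2 + 58n + 168 = ((1/2)n^2 + (7/2)n + 27/2)(2n^3 - 18n^2 + 52n - 48) + (68n^2 - 476n + 816)
  2n^3 - 18n^2 + 52n - 48 = ((1/34)n - 1/17)(68n^2 - 476n + 816) + (0)
Last nonzero remainder: 68n^2 - 476n + 816. Dividing through by 68 gives the monic gcd n^2 - 7n + 12.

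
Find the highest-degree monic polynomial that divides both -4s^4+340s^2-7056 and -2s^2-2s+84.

By polynomial division,
  -4s^4+340s^2-7056 = (2s^2-2s-84)(-2s^2-2s+84) + (0)
Last nonzero remainder: -2s^2-2s+84. Dividing through by -2 gives the monic gcd s^2+s-42.

s^2+s-42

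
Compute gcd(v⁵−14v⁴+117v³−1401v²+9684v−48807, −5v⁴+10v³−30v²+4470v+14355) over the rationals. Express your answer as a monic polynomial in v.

Euclidean algorithm in ℚ[v]:
  v⁵−14v⁴+117v³−1401v²+9684v−48807 = (−(1/5)v+12/5)(−5v⁴+10v³−30v²+4470v+14355) + (87v³−435v²+1827v−83259)
  −5v⁴+10v³−30v²+4470v+14355 = (−(5/87)v−5/29)(87v³−435v²+1827v−83259) + (0)
Last nonzero remainder: 87v³−435v²+1827v−83259. Dividing through by 87 gives the monic gcd v³−5v²+21v−957.

v³−5v²+21v−957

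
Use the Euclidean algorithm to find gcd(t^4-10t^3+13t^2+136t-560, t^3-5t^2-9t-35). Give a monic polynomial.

t-7

By polynomial division,
  t^4-10t^3+13t^2+136t-560 = (t-5)(t^3-5t^2-9t-35) + (-3t^2+126t-735)
  t^3-5t^2-9t-35 = (-(1/3)t-37/3)(-3t^2+126t-735) + (1300t-9100)
  -3t^2+126t-735 = (-(3/1300)t+21/260)(1300t-9100) + (0)
Last nonzero remainder: 1300t-9100. Dividing through by 1300 gives the monic gcd t-7.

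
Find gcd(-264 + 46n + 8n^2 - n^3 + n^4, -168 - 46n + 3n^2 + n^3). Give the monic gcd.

4 + n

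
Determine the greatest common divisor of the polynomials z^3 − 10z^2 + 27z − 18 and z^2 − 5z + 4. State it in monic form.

z − 1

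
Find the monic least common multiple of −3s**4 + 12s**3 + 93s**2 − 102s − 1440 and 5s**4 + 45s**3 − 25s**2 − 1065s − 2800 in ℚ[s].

s**5 + 3s**4 − 59s**3 − 183s**2 + 718s + 3360

Repeated division with remainder:
  −3s**4 + 12s**3 + 93s**2 − 102s − 1440 = (−3/5)(5s**4 + 45s**3 − 25s**2 − 1065s − 2800) + (39s**3 + 78s**2 − 741s − 3120)
  5s**4 + 45s**3 − 25s**2 − 1065s − 2800 = ((5/39)s + 35/39)(39s**3 + 78s**2 − 741s − 3120) + (0)
Last nonzero remainder: 39s**3 + 78s**2 − 741s − 3120. Dividing through by 39 gives the monic gcd s**3 + 2s**2 − 19s − 80.
Then lcm(f, g) = f·g / gcd(f, g); expanding and making the result monic gives the answer.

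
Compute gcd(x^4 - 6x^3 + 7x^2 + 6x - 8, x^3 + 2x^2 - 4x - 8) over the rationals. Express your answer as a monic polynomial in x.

x - 2

Euclidean algorithm in ℚ[x]:
  x^4 - 6x^3 + 7x^2 + 6x - 8 = (x - 8)(x^3 + 2x^2 - 4x - 8) + (27x^2 - 18x - 72)
  x^3 + 2x^2 - 4x - 8 = ((1/27)x + 8/81)(27x^2 - 18x - 72) + ((4/9)x - 8/9)
  27x^2 - 18x - 72 = ((243/4)x + 81)((4/9)x - 8/9) + (0)
Last nonzero remainder: (4/9)x - 8/9. Dividing through by 4/9 gives the monic gcd x - 2.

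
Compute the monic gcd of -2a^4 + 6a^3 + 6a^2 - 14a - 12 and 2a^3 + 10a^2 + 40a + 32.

a + 1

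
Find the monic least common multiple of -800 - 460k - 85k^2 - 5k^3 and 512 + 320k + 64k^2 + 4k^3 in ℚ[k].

Euclidean algorithm in ℚ[k]:
  -5k^3 - 85k^2 - 460k - 800 = (-5/4)(4k^3 + 64k^2 + 320k + 512) + (-5k^2 - 60k - 160)
  4k^3 + 64k^2 + 320k + 512 = (-(4/5)k - 16/5)(-5k^2 - 60k - 160) + (0)
Last nonzero remainder: -5k^2 - 60k - 160. Dividing through by -5 gives the monic gcd k^2 + 12k + 32.
Then lcm(f, g) = f·g / gcd(f, g); expanding and making the result monic gives the answer.

640 + 528k + 160k^2 + 21k^3 + k^4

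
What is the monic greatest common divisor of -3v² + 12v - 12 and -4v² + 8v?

Euclidean algorithm in ℚ[v]:
  -3v² + 12v - 12 = (3/4)(-4v² + 8v) + (6v - 12)
  -4v² + 8v = (-(2/3)v)(6v - 12) + (0)
Last nonzero remainder: 6v - 12. Dividing through by 6 gives the monic gcd v - 2.

v - 2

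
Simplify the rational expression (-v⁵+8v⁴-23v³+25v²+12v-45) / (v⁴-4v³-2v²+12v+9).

Apply the Euclidean algorithm:
  -v⁵+8v⁴-23v³+25v²+12v-45 = (-v+4)(v⁴-4v³-2v²+12v+9) + (-9v³+45v²-27v-81)
  v⁴-4v³-2v²+12v+9 = (-(1/9)v-1/9)(-9v³+45v²-27v-81) + (0)
Last nonzero remainder: -9v³+45v²-27v-81. Dividing through by -9 gives the monic gcd v³-5v²+3v+9.
Cancel v³-5v²+3v+9 from numerator and denominator to get the reduced form.

(-v²+3v-5)/(v+1)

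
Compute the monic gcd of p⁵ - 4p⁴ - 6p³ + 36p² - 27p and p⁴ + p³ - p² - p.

p² - p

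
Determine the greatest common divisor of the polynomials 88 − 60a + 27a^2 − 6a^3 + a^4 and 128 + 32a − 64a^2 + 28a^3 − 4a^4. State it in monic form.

8 − 4a + a^2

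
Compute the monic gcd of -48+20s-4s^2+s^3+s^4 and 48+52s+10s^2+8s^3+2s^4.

Repeated division with remainder:
  s^4+s^3-4s^2+20s-48 = (1/2)(2s^4+8s^3+10s^2+52s+48) + (-3s^3-9s^2-6s-72)
  2s^4+8s^3+10s^2+52s+48 = (-(2/3)s-2/3)(-3s^3-9s^2-6s-72) + (0)
Last nonzero remainder: -3s^3-9s^2-6s-72. Dividing through by -3 gives the monic gcd s^3+3s^2+2s+24.

24+2s+3s^2+s^3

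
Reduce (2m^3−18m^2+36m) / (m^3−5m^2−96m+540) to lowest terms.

Euclidean algorithm in ℚ[m]:
  2m^3−18m^2+36m = (2)(m^3−5m^2−96m+540) + (−8m^2+228m−1080)
  m^3−5m^2−96m+540 = (−(1/8)m−47/16)(−8m^2+228m−1080) + ((1755/4)m−5265/2)
  −8m^2+228m−1080 = (−(32/1755)m+16/39)((1755/4)m−5265/2) + (0)
Last nonzero remainder: (1755/4)m−5265/2. Dividing through by 1755/4 gives the monic gcd m−6.
Cancel m−6 from numerator and denominator to get the reduced form.

(2m^2−6m)/(m^2+m−90)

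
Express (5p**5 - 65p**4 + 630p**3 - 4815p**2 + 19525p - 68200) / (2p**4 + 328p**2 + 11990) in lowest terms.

(5p**3 - 65p**2 + 355p - 1240)/(2p**2 + 218)

Repeated division with remainder:
  5p**5 - 65p**4 + 630p**3 - 4815p**2 + 19525p - 68200 = ((5/2)p - 65/2)(2p**4 + 328p**2 + 11990) + (-190p**3 + 5845p**2 - 10450p + 321475)
  2p**4 + 328p**2 + 11990 = (-(1/95)p - 1169/3610)(-190p**3 + 5845p**2 - 10450p + 321475) + ((1523957/722)p**2 + 83817635/722)
  -190p**3 + 5845p**2 - 10450p + 321475 = (-(137180/1523957)p + 4220090/1523957)((1523957/722)p**2 + 83817635/722) + (0)
Last nonzero remainder: (1523957/722)p**2 + 83817635/722. Dividing through by 1523957/722 gives the monic gcd p**2 + 55.
Cancel p**2 + 55 from numerator and denominator to get the reduced form.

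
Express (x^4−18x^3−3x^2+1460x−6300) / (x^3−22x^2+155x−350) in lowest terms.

Repeated division with remainder:
  x^4−18x^3−3x^2+1460x−6300 = (x+4)(x^3−22x^2+155x−350) + (−70x^2+1190x−4900)
  x^3−22x^2+155x−350 = (−(1/70)x+1/14)(−70x^2+1190x−4900) + (0)
Last nonzero remainder: −70x^2+1190x−4900. Dividing through by −70 gives the monic gcd x^2−17x+70.
Cancel x^2−17x+70 from numerator and denominator to get the reduced form.

(x^2−x−90)/(x−5)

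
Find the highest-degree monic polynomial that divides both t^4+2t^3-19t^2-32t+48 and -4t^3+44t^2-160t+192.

t-4

Euclidean algorithm in ℚ[t]:
  t^4+2t^3-19t^2-32t+48 = (-(1/4)t-13/4)(-4t^3+44t^2-160t+192) + (84t^2-504t+672)
  -4t^3+44t^2-160t+192 = (-(1/21)t+5/21)(84t^2-504t+672) + (-8t+32)
  84t^2-504t+672 = (-(21/2)t+21)(-8t+32) + (0)
Last nonzero remainder: -8t+32. Dividing through by -8 gives the monic gcd t-4.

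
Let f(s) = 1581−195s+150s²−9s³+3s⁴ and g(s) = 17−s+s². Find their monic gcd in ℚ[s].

Euclidean algorithm in ℚ[s]:
  3s⁴−9s³+150s²−195s+1581 = (3s²−6s+93)(s²−s+17) + (0)
The last nonzero remainder s²−s+17 is already monic.

17−s+s²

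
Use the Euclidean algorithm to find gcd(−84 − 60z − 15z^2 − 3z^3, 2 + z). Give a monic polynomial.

2 + z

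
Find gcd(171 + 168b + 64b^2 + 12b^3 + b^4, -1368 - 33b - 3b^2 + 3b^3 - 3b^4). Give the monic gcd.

19 + 6b + b^2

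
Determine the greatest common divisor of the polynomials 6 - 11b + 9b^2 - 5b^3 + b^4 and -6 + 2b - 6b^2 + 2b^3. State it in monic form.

-3 + b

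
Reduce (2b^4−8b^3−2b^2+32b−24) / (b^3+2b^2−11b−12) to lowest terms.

(2b^3−2b^2−8b+8)/(b^2+5b+4)

By polynomial division,
  2b^4−8b^3−2b^2+32b−24 = (2b−12)(b^3+2b^2−11b−12) + (44b^2−76b−168)
  b^3+2b^2−11b−12 = ((1/44)b+41/484)(44b^2−76b−168) + (−(90/121)b+270/121)
  44b^2−76b−168 = (−(2662/45)b−3388/45)(−(90/121)b+270/121) + (0)
Last nonzero remainder: −(90/121)b+270/121. Dividing through by −90/121 gives the monic gcd b−3.
Cancel b−3 from numerator and denominator to get the reduced form.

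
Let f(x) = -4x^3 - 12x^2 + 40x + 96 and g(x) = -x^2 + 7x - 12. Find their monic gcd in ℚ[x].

Repeated division with remainder:
  -4x^3 - 12x^2 + 40x + 96 = (4x + 40)(-x^2 + 7x - 12) + (-192x + 576)
  -x^2 + 7x - 12 = ((1/192)x - 1/48)(-192x + 576) + (0)
Last nonzero remainder: -192x + 576. Dividing through by -192 gives the monic gcd x - 3.

x - 3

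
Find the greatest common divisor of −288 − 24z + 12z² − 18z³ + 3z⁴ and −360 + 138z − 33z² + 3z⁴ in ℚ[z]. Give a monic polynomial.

Repeated division with remainder:
  3z⁴ − 18z³ + 12z² − 24z − 288 = (3z⁴ − 33z² + 138z − 360) + (−18z³ + 45z² − 162z + 72)
  3z⁴ − 33z² + 138z − 360 = (−(1/6)z − 5/12)(−18z³ + 45z² − 162z + 72) + (−(165/4)z² + (165/2)z − 330)
  −18z³ + 45z² − 162z + 72 = ((24/55)z − 12/55)(−(165/4)z² + (165/2)z − 330) + (0)
Last nonzero remainder: −(165/4)z² + (165/2)z − 330. Dividing through by −165/4 gives the monic gcd z² − 2z + 8.

8 − 2z + z²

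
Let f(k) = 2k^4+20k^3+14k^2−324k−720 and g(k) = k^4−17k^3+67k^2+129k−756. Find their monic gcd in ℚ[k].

By polynomial division,
  2k^4+20k^3+14k^2−324k−720 = (2)(k^4−17k^3+67k^2+129k−756) + (54k^3−120k^2−582k+792)
  k^4−17k^3+67k^2+129k−756 = ((1/54)k−133/486)(54k^3−120k^2−582k+792) + ((3640/81)k^2−(3640/81)k−14560/27)
  54k^3−120k^2−582k+792 = ((2187/1820)k−2673/1820)((3640/81)k^2−(3640/81)k−14560/27) + (0)
Last nonzero remainder: (3640/81)k^2−(3640/81)k−14560/27. Dividing through by 3640/81 gives the monic gcd k^2−k−12.

k^2−k−12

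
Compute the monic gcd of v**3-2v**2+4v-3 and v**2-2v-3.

Euclidean algorithm in ℚ[v]:
  v**3-2v**2+4v-3 = (v)(v**2-2v-3) + (7v-3)
  v**2-2v-3 = ((1/7)v-11/49)(7v-3) + (-180/49)
  7v-3 = (-(343/180)v+49/60)(-180/49) + (0)
The last nonzero remainder is the constant -180/49, so the polynomials are coprime and gcd = 1.

1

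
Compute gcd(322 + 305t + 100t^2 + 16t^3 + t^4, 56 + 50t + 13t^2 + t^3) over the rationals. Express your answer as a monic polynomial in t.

Repeated division with remainder:
  t^4 + 16t^3 + 100t^2 + 305t + 322 = (t + 3)(t^3 + 13t^2 + 50t + 56) + (11t^2 + 99t + 154)
  t^3 + 13t^2 + 50t + 56 = ((1/11)t + 4/11)(11t^2 + 99t + 154) + (0)
Last nonzero remainder: 11t^2 + 99t + 154. Dividing through by 11 gives the monic gcd t^2 + 9t + 14.

14 + 9t + t^2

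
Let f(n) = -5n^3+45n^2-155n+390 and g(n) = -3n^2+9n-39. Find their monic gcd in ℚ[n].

n^2-3n+13

Euclidean algorithm in ℚ[n]:
  -5n^3+45n^2-155n+390 = ((5/3)n-10)(-3n^2+9n-39) + (0)
Last nonzero remainder: -3n^2+9n-39. Dividing through by -3 gives the monic gcd n^2-3n+13.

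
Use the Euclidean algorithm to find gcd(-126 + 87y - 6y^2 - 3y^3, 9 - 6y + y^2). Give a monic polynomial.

Apply the Euclidean algorithm:
  -3y^3 - 6y^2 + 87y - 126 = (-3y - 24)(y^2 - 6y + 9) + (-30y + 90)
  y^2 - 6y + 9 = (-(1/30)y + 1/10)(-30y + 90) + (0)
Last nonzero remainder: -30y + 90. Dividing through by -30 gives the monic gcd y - 3.

-3 + y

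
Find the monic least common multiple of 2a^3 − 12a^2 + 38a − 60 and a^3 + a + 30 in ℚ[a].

Euclidean algorithm in ℚ[a]:
  2a^3 − 12a^2 + 38a − 60 = (2)(a^3 + a + 30) + (−12a^2 + 36a − 120)
  a^3 + a + 30 = (−(1/12)a − 1/4)(−12a^2 + 36a − 120) + (0)
Last nonzero remainder: −12a^2 + 36a − 120. Dividing through by −12 gives the monic gcd a^2 − 3a + 10.
Then lcm(f, g) = f·g / gcd(f, g); expanding and making the result monic gives the answer.

a^4 − 3a^3 + a^2 + 27a − 90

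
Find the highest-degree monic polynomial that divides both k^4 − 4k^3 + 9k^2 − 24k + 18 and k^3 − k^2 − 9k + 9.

k^2 − 4k + 3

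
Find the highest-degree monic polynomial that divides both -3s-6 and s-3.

1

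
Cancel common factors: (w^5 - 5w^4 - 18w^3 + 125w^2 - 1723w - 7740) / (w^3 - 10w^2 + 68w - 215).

(w^3 - 61w - 180)/(w - 5)

Apply the Euclidean algorithm:
  w^5 - 5w^4 - 18w^3 + 125w^2 - 1723w - 7740 = (w^2 + 5w - 36)(w^3 - 10w^2 + 68w - 215) + (-360w^2 + 1800w - 15480)
  w^3 - 10w^2 + 68w - 215 = (-(1/360)w + 1/72)(-360w^2 + 1800w - 15480) + (0)
Last nonzero remainder: -360w^2 + 1800w - 15480. Dividing through by -360 gives the monic gcd w^2 - 5w + 43.
Cancel w^2 - 5w + 43 from numerator and denominator to get the reduced form.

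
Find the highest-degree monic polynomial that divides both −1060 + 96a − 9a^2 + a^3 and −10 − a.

1

Repeated division with remainder:
  a^3 − 9a^2 + 96a − 1060 = (−a^2 + 19a − 286)(−a − 10) + (−3920)
  −a − 10 = ((1/3920)a + 1/392)(−3920) + (0)
The last nonzero remainder is the constant −3920, so the polynomials are coprime and gcd = 1.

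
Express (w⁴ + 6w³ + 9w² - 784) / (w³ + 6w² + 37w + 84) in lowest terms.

(w² + 3w - 28)/(w + 3)

Repeated division with remainder:
  w⁴ + 6w³ + 9w² - 784 = (w)(w³ + 6w² + 37w + 84) + (-28w² - 84w - 784)
  w³ + 6w² + 37w + 84 = (-(1/28)w - 3/28)(-28w² - 84w - 784) + (0)
Last nonzero remainder: -28w² - 84w - 784. Dividing through by -28 gives the monic gcd w² + 3w + 28.
Cancel w² + 3w + 28 from numerator and denominator to get the reduced form.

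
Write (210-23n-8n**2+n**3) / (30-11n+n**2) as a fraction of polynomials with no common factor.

(-35-2n+n**2)/(-5+n)

Euclidean algorithm in ℚ[n]:
  n**3-8n**2-23n+210 = (n+3)(n**2-11n+30) + (-20n+120)
  n**2-11n+30 = (-(1/20)n+1/4)(-20n+120) + (0)
Last nonzero remainder: -20n+120. Dividing through by -20 gives the monic gcd n-6.
Cancel n-6 from numerator and denominator to get the reduced form.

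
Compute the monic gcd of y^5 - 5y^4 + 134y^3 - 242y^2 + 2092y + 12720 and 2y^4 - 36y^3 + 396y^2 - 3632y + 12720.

y^2 - 2y + 106

Apply the Euclidean algorithm:
  y^5 - 5y^4 + 134y^3 - 242y^2 + 2092y + 12720 = ((1/2)y + 13/2)(2y^4 - 36y^3 + 396y^2 - 3632y + 12720) + (170y^3 - 1000y^2 + 19340y - 69960)
  2y^4 - 36y^3 + 396y^2 - 3632y + 12720 = ((1/85)y - 206/1445)(170y^3 - 1000y^2 + 19340y - 69960) + ((7488/289)y^2 - (14976/289)y + 793728/289)
  170y^3 - 1000y^2 + 19340y - 69960 = ((24565/3744)y - 15895/624)((7488/289)y^2 - (14976/289)y + 793728/289) + (0)
Last nonzero remainder: (7488/289)y^2 - (14976/289)y + 793728/289. Dividing through by 7488/289 gives the monic gcd y^2 - 2y + 106.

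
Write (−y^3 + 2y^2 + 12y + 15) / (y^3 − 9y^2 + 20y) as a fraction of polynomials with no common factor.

(−y^2 − 3y − 3)/(y^2 − 4y)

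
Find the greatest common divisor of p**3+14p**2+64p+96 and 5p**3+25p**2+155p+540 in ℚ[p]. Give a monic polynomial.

p+4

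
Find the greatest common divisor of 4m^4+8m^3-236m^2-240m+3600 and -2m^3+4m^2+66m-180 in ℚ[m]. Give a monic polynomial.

m^2+m-30

By polynomial division,
  4m^4+8m^3-236m^2-240m+3600 = (-2m-8)(-2m^3+4m^2+66m-180) + (-72m^2-72m+2160)
  -2m^3+4m^2+66m-180 = ((1/36)m-1/12)(-72m^2-72m+2160) + (0)
Last nonzero remainder: -72m^2-72m+2160. Dividing through by -72 gives the monic gcd m^2+m-30.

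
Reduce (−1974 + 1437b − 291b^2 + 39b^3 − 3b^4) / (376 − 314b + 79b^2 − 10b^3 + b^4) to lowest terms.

Apply the Euclidean algorithm:
  −3b^4 + 39b^3 − 291b^2 + 1437b − 1974 = (−3)(b^4 − 10b^3 + 79b^2 − 314b + 376) + (9b^3 − 54b^2 + 495b − 846)
  b^4 − 10b^3 + 79b^2 − 314b + 376 = ((1/9)b − 4/9)(9b^3 − 54b^2 + 495b − 846) + (0)
Last nonzero remainder: 9b^3 − 54b^2 + 495b − 846. Dividing through by 9 gives the monic gcd b^3 − 6b^2 + 55b − 94.
Cancel b^3 − 6b^2 + 55b − 94 from numerator and denominator to get the reduced form.

(21 − 3b)/(−4 + b)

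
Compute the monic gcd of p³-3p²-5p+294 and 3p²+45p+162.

p+6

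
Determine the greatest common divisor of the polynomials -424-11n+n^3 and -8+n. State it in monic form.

Apply the Euclidean algorithm:
  n^3-11n-424 = (n^2+8n+53)(n-8) + (0)
The last nonzero remainder n-8 is already monic.

-8+n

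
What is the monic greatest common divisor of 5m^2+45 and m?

Apply the Euclidean algorithm:
  5m^2+45 = (5m)(m) + (45)
  m = ((1/45)m)(45) + (0)
The last nonzero remainder is the constant 45, so the polynomials are coprime and gcd = 1.

1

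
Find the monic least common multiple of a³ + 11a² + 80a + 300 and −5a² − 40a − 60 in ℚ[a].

a⁴ + 13a³ + 102a² + 460a + 600

Repeated division with remainder:
  a³ + 11a² + 80a + 300 = (−(1/5)a − 3/5)(−5a² − 40a − 60) + (44a + 264)
  −5a² − 40a − 60 = (−(5/44)a − 5/22)(44a + 264) + (0)
Last nonzero remainder: 44a + 264. Dividing through by 44 gives the monic gcd a + 6.
Then lcm(f, g) = f·g / gcd(f, g); expanding and making the result monic gives the answer.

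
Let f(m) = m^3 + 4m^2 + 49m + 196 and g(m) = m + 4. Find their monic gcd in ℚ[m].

m + 4

By polynomial division,
  m^3 + 4m^2 + 49m + 196 = (m^2 + 49)(m + 4) + (0)
The last nonzero remainder m + 4 is already monic.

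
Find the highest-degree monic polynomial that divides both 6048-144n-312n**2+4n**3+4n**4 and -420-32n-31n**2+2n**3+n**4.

-42+n+n**2

Euclidean algorithm in ℚ[n]:
  4n**4+4n**3-312n**2-144n+6048 = (4)(n**4+2n**3-31n**2-32n-420) + (-4n**3-188n**2-16n+7728)
  n**4+2n**3-31n**2-32n-420 = (-(1/4)n+45/4)(-4n**3-188n**2-16n+7728) + (2080n**2+2080n-87360)
  -4n**3-188n**2-16n+7728 = (-(1/520)n-23/260)(2080n**2+2080n-87360) + (0)
Last nonzero remainder: 2080n**2+2080n-87360. Dividing through by 2080 gives the monic gcd n**2+n-42.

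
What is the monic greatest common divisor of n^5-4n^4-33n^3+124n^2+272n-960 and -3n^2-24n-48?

Euclidean algorithm in ℚ[n]:
  n^5-4n^4-33n^3+124n^2+272n-960 = (-(1/3)n^3+4n^2-(47/3)n+20)(-3n^2-24n-48) + (0)
Last nonzero remainder: -3n^2-24n-48. Dividing through by -3 gives the monic gcd n^2+8n+16.

n^2+8n+16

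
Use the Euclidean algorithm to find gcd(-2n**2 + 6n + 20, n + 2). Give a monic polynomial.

Apply the Euclidean algorithm:
  -2n**2 + 6n + 20 = (-2n + 10)(n + 2) + (0)
The last nonzero remainder n + 2 is already monic.

n + 2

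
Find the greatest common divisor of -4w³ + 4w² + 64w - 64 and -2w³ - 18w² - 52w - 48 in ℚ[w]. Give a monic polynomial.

Repeated division with remainder:
  -4w³ + 4w² + 64w - 64 = (2)(-2w³ - 18w² - 52w - 48) + (40w² + 168w + 32)
  -2w³ - 18w² - 52w - 48 = (-(1/20)w - 6/25)(40w² + 168w + 32) + (-(252/25)w - 1008/25)
  40w² + 168w + 32 = (-(250/63)w - 50/63)(-(252/25)w - 1008/25) + (0)
Last nonzero remainder: -(252/25)w - 1008/25. Dividing through by -252/25 gives the monic gcd w + 4.

w + 4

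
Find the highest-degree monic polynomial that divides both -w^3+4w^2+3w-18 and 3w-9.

By polynomial division,
  -w^3+4w^2+3w-18 = (-(1/3)w^2+(1/3)w+2)(3w-9) + (0)
Last nonzero remainder: 3w-9. Dividing through by 3 gives the monic gcd w-3.

w-3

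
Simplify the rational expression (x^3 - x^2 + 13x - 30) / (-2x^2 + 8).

(-x^2 - x - 15)/(2x + 4)

Repeated division with remainder:
  x^3 - x^2 + 13x - 30 = (-(1/2)x + 1/2)(-2x^2 + 8) + (17x - 34)
  -2x^2 + 8 = (-(2/17)x - 4/17)(17x - 34) + (0)
Last nonzero remainder: 17x - 34. Dividing through by 17 gives the monic gcd x - 2.
Cancel x - 2 from numerator and denominator to get the reduced form.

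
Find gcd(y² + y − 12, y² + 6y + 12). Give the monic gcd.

Euclidean algorithm in ℚ[y]:
  y² + y − 12 = (y² + 6y + 12) + (−5y − 24)
  y² + 6y + 12 = (−(1/5)y − 6/25)(−5y − 24) + (156/25)
  −5y − 24 = (−(125/156)y − 50/13)(156/25) + (0)
The last nonzero remainder is the constant 156/25, so the polynomials are coprime and gcd = 1.

1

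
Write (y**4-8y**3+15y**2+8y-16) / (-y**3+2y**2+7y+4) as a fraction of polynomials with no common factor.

Repeated division with remainder:
  y**4-8y**3+15y**2+8y-16 = (-y+6)(-y**3+2y**2+7y+4) + (10y**2-30y-40)
  -y**3+2y**2+7y+4 = (-(1/10)y-1/10)(10y**2-30y-40) + (0)
Last nonzero remainder: 10y**2-30y-40. Dividing through by 10 gives the monic gcd y**2-3y-4.
Cancel y**2-3y-4 from numerator and denominator to get the reduced form.

(-y**2+5y-4)/(y+1)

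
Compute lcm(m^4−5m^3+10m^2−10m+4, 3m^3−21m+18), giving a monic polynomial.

By polynomial division,
  m^4−5m^3+10m^2−10m+4 = ((1/3)m−5/3)(3m^3−21m+18) + (17m^2−51m+34)
  3m^3−21m+18 = ((3/17)m+9/17)(17m^2−51m+34) + (0)
Last nonzero remainder: 17m^2−51m+34. Dividing through by 17 gives the monic gcd m^2−3m+2.
Then lcm(f, g) = f·g / gcd(f, g); expanding and making the result monic gives the answer.

m^5−2m^4−5m^3+20m^2−26m+12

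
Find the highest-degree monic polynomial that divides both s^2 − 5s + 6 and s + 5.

Apply the Euclidean algorithm:
  s^2 − 5s + 6 = (s − 10)(s + 5) + (56)
  s + 5 = ((1/56)s + 5/56)(56) + (0)
The last nonzero remainder is the constant 56, so the polynomials are coprime and gcd = 1.

1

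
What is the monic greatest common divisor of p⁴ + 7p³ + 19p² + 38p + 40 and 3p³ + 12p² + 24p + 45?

p² + p + 5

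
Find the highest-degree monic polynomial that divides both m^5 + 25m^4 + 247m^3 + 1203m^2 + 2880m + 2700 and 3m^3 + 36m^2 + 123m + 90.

m^2 + 11m + 30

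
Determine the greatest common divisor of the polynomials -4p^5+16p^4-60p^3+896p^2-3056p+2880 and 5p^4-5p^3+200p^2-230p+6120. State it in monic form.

p^2+5p+36

Euclidean algorithm in ℚ[p]:
  -4p^5+16p^4-60p^3+896p^2-3056p+2880 = (-(4/5)p+12/5)(5p^4-5p^3+200p^2-230p+6120) + (112p^3+232p^2+2392p-11808)
  5p^4-5p^3+200p^2-230p+6120 = ((5/112)p-215/1568)(112p^3+232p^2+2392p-11808) + ((24505/196)p^2+(122525/196)p+220545/49)
  112p^3+232p^2+2392p-11808 = ((21952/24505)p-64288/24505)((24505/196)p^2+(122525/196)p+220545/49) + (0)
Last nonzero remainder: (24505/196)p^2+(122525/196)p+220545/49. Dividing through by 24505/196 gives the monic gcd p^2+5p+36.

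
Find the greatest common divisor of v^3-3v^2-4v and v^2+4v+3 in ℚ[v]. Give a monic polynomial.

v+1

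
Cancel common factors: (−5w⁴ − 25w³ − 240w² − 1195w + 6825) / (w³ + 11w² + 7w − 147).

Apply the Euclidean algorithm:
  −5w⁴ − 25w³ − 240w² − 1195w + 6825 = (−5w + 30)(w³ + 11w² + 7w − 147) + (−535w² − 2140w + 11235)
  w³ + 11w² + 7w − 147 = (−(1/535)w − 7/535)(−535w² − 2140w + 11235) + (0)
Last nonzero remainder: −535w² − 2140w + 11235. Dividing through by −535 gives the monic gcd w² + 4w − 21.
Cancel w² + 4w − 21 from numerator and denominator to get the reduced form.

(−5w² − 5w − 325)/(w + 7)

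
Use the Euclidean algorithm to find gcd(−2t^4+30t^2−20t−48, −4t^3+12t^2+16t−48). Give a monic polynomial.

Apply the Euclidean algorithm:
  −2t^4+30t^2−20t−48 = ((1/2)t+3/2)(−4t^3+12t^2+16t−48) + (4t^2−20t+24)
  −4t^3+12t^2+16t−48 = (−t−2)(4t^2−20t+24) + (0)
Last nonzero remainder: 4t^2−20t+24. Dividing through by 4 gives the monic gcd t^2−5t+6.

t^2−5t+6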